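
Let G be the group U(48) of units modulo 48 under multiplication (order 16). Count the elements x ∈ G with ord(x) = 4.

The elements of order 4 are: 5, 11, 13, 19, 29, 35, 37, 43.
That's 8.

8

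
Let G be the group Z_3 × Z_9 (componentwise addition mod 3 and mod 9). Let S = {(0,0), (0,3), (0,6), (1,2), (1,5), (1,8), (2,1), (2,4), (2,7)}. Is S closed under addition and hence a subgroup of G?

|S| = 9 divides |G| = 27, consistent with Lagrange.
S contains the identity, every element's inverse is in S, and S is closed under +: it is a subgroup.
In fact S = ⟨(2,4)⟩.

Yes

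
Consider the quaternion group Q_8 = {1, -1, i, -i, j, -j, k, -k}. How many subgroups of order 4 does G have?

|G| = 8 and 4 | 8, so subgroups of order 4 are possible by Lagrange.
The subgroups of order 4 are: {1, -1, i, -i}; {1, -1, j, -j}; {1, -1, k, -k}.
So G has 3 subgroups of order 4.

3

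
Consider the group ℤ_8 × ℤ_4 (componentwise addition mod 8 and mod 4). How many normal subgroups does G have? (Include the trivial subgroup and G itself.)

G is abelian, so every subgroup is normal.
G has 22 subgroups in total, hence 22 normal subgroups.

22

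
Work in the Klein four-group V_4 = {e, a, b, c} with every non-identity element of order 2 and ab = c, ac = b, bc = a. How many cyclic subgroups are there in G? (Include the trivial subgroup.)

4

A cyclic subgroup of order d is generated by each of its φ(d) elements of order d, so the cyclic subgroups of order d number (#elements of order d)/φ(d).
Cyclic subgroups by order — order 1: 1; order 2: 3.
Total: 4.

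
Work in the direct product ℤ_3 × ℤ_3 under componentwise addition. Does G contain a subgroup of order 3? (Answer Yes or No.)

3 | 9. A subgroup of order 3 is {(0,0), (0,1), (0,2)}.

Yes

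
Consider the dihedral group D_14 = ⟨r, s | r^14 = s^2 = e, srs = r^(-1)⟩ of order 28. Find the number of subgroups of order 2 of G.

15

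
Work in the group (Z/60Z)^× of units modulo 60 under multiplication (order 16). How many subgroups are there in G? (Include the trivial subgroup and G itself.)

|G| = 16, so by Lagrange every subgroup order divides 16. Divisors: 1, 2, 4, 8, 16.
Subgroups by order — order 1: 1; order 2: 7; order 4: 11; order 8: 7; order 16: 1.
Total: 1 + 7 + 11 + 7 + 1 = 27.

27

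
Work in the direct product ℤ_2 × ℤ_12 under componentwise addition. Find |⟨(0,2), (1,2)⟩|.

|⟨(0,2)⟩| = 6 and |⟨(1,2)⟩| = 6, so |H| is a multiple of lcm(6, 6) = 6 and divides |G| = 24.
Closing under the operation: H = {(0,0), (0,2), (0,4), (0,6), (0,8), (0,10), (1,0), (1,2), (1,4), (1,6), (1,8), (1,10)}, so |H| = 12.

12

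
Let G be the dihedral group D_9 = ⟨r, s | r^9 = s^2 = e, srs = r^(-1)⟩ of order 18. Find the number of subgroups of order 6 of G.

3

|G| = 18 and 6 | 18, so subgroups of order 6 are possible by Lagrange.
The subgroups of order 6 are: {e, r^3, r^6, r^2s, r^5s, r^8s}; {e, r^3, r^6, s, r^3s, r^6s}; {e, r^3, r^6, rs, r^4s, r^7s}.
So G has 3 subgroups of order 6.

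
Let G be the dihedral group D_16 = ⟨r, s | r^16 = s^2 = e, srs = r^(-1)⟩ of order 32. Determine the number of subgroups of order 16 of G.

|G| = 32 and 16 | 32, so subgroups of order 16 are possible by Lagrange.
The subgroups of order 16 are: {e, r, r^2, r^3, r^4, r^5, r^6, r^7, r^8, r^9, r^10, r^11, r^12, r^13, r^14, r^15}; {e, r^2, r^4, r^6, r^8, r^10, r^12, r^14, s, r^2s, r^4s, r^6s, r^8s, r^10s, r^12s, r^14s}; {e, r^2, r^4, r^6, r^8, r^10, r^12, r^14, rs, r^3s, r^5s, r^7s, r^9s, r^11s, r^13s, r^15s}.
So G has 3 subgroups of order 16.

3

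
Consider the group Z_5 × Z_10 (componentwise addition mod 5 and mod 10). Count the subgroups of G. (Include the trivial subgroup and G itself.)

|G| = 50, so by Lagrange every subgroup order divides 50. Divisors: 1, 2, 5, 10, 25, 50.
Subgroups by order — order 1: 1; order 2: 1; order 5: 6; order 10: 6; order 25: 1; order 50: 1.
Total: 1 + 1 + 6 + 6 + 1 + 1 = 16.

16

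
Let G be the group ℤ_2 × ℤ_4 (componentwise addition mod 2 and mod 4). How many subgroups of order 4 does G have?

3

|G| = 8 and 4 | 8, so subgroups of order 4 are possible by Lagrange.
The subgroups of order 4 are: {(0,0), (0,1), (0,2), (0,3)}; {(0,0), (0,2), (1,0), (1,2)}; {(0,0), (0,2), (1,1), (1,3)}.
So G has 3 subgroups of order 4.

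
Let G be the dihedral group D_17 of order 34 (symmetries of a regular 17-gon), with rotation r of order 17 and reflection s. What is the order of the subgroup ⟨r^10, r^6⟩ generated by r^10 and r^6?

|⟨r^10⟩| = 17 and |⟨r^6⟩| = 17, so |H| is a multiple of lcm(17, 17) = 17 and divides |G| = 34.
Closing under the operation: H = {e, r, r^2, r^3, r^4, r^5, r^6, r^7, r^8, r^9, r^10, r^11, r^12, r^13, r^14, r^15, r^16}, so |H| = 17.

17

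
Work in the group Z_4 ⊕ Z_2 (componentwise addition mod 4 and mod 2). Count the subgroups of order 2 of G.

|G| = 8 and 2 | 8, so subgroups of order 2 are possible by Lagrange.
The subgroups of order 2 are: {(0,0), (0,1)}; {(0,0), (2,0)}; {(0,0), (2,1)}.
So G has 3 subgroups of order 2.

3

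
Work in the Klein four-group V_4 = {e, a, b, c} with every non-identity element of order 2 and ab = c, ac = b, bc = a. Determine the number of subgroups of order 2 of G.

|G| = 4 and 2 | 4, so subgroups of order 2 are possible by Lagrange.
The subgroups of order 2 are: {e, a}; {e, b}; {e, c}.
So G has 3 subgroups of order 2.

3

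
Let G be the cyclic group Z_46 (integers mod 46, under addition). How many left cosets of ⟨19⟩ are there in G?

1

|⟨19⟩| = 46 and |G| = 46.
By Lagrange, [G : H] = |G|/|H| = 46/46 = 1.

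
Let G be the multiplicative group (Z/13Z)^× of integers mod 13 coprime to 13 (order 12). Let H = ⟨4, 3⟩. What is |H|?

|⟨4⟩| = 6 and |⟨3⟩| = 3, so |H| is a multiple of lcm(6, 3) = 6 and divides |G| = 12.
Closing under the operation: H = {1, 3, 4, 9, 10, 12}, so |H| = 6.

6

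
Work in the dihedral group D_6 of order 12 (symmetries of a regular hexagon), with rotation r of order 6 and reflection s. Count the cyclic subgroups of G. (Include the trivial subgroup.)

A cyclic subgroup of order d is generated by each of its φ(d) elements of order d, so the cyclic subgroups of order d number (#elements of order d)/φ(d).
Cyclic subgroups by order — order 1: 1; order 2: 7; order 3: 1; order 6: 1.
Total: 10.

10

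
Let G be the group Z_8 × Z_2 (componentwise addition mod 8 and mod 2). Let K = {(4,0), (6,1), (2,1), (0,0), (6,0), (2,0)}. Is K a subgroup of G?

No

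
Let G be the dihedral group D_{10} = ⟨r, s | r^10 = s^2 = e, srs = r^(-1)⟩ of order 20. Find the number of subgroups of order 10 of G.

3

|G| = 20 and 10 | 20, so subgroups of order 10 are possible by Lagrange.
The subgroups of order 10 are: {e, r, r^2, r^3, r^4, r^5, r^6, r^7, r^8, r^9}; {e, r^2, r^4, r^6, r^8, s, r^2s, r^4s, r^6s, r^8s}; {e, r^2, r^4, r^6, r^8, rs, r^3s, r^5s, r^7s, r^9s}.
So G has 3 subgroups of order 10.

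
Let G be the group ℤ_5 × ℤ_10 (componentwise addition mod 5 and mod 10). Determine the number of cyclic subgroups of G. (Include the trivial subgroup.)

Each element a generates a cyclic subgroup ⟨a⟩; distinct elements may generate the same one (a cyclic group of order d has φ(d) generators).
Cyclic subgroups by order — order 1: 1; order 2: 1; order 5: 6; order 10: 6.
Total: 14.

14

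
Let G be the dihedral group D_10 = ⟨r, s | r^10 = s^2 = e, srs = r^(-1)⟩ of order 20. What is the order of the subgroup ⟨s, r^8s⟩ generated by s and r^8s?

|⟨s⟩| = 2 and |⟨r^8s⟩| = 2, so |H| is a multiple of lcm(2, 2) = 2 and divides |G| = 20.
Closing under the operation: H = {e, r^2, r^4, r^6, r^8, s, r^2s, r^4s, r^6s, r^8s}, so |H| = 10.

10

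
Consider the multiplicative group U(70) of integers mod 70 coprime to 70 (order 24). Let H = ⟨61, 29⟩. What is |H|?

12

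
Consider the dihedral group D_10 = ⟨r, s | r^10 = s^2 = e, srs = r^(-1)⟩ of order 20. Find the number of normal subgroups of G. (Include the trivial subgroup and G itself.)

G has 22 subgroups. Checking conjugation-invariance by order — order 1: 1/1 normal; order 2: 1/11 normal; order 4: 0/5 normal; order 5: 1/1 normal; order 10: 3/3 normal; order 20: 1/1 normal.
Total normal subgroups: 7.

7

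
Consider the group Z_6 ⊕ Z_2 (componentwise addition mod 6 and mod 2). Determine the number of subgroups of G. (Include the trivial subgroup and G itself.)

10

|G| = 12, so by Lagrange every subgroup order divides 12. Divisors: 1, 2, 3, 4, 6, 12.
Subgroups by order — order 1: 1; order 2: 3; order 3: 1; order 4: 1; order 6: 3; order 12: 1.
Total: 1 + 3 + 1 + 1 + 3 + 1 = 10.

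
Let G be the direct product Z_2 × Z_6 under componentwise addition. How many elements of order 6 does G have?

6

An element (a,b) has order lcm(ord(a), ord(b)); count pairs with lcm equal to 6.
Enumerating gives 6 such elements.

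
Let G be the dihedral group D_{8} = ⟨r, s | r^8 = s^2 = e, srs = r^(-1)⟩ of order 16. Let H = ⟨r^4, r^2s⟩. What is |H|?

|⟨r^4⟩| = 2 and |⟨r^2s⟩| = 2, so |H| is a multiple of lcm(2, 2) = 2 and divides |G| = 16.
Closing under the operation: H = {e, r^4, r^2s, r^6s}, so |H| = 4.

4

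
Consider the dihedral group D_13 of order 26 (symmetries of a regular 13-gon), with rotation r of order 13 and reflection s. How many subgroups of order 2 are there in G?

13

|G| = 26 and 2 | 26, so subgroups of order 2 are possible by Lagrange.
The subgroups of order 2 are: {e, r^10s}; {e, r^11s}; {e, r^12s}; {e, r^2s}; … (13 in all).
So G has 13 subgroups of order 2.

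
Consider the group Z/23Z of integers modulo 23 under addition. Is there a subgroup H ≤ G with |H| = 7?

7 does not divide |G| = 23, so by Lagrange no subgroup of order 7 exists.

No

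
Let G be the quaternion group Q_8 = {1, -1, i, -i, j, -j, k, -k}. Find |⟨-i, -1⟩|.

4

|⟨-i⟩| = 4 and |⟨-1⟩| = 2, so |H| is a multiple of lcm(4, 2) = 4 and divides |G| = 8.
Closing under the operation: H = {1, -1, i, -i}, so |H| = 4.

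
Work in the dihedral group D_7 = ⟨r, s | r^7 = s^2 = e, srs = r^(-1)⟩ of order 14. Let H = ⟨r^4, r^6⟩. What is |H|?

7

|⟨r^4⟩| = 7 and |⟨r^6⟩| = 7, so |H| is a multiple of lcm(7, 7) = 7 and divides |G| = 14.
Closing under the operation: H = {e, r, r^2, r^3, r^4, r^5, r^6}, so |H| = 7.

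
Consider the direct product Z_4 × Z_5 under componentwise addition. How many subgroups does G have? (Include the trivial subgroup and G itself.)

|G| = 20, so by Lagrange every subgroup order divides 20. Divisors: 1, 2, 4, 5, 10, 20.
Subgroups by order — order 1: 1; order 2: 1; order 4: 1; order 5: 1; order 10: 1; order 20: 1.
Total: 1 + 1 + 1 + 1 + 1 + 1 = 6.

6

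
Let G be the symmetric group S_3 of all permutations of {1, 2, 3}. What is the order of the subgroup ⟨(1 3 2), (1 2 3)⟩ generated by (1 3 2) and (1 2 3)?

|⟨(1 3 2)⟩| = 3 and |⟨(1 2 3)⟩| = 3, so |H| is a multiple of lcm(3, 3) = 3 and divides |G| = 6.
Closing under the operation: H = {e, (1 2 3), (1 3 2)}, so |H| = 3.

3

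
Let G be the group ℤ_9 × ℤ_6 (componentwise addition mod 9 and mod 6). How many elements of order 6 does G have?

An element (a,b) has order lcm(ord(a), ord(b)); count pairs with lcm equal to 6.
Enumerating gives 8 such elements.

8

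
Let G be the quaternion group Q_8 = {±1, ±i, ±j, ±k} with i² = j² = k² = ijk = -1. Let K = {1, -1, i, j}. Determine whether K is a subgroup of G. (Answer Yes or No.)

j ∈ K but its inverse -j ∉ K, so K is not a subgroup.

No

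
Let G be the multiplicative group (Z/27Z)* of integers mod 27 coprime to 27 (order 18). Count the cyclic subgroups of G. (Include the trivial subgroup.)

Group the elements of G by the cyclic subgroup they generate; each cyclic subgroup of order d accounts for φ(d) elements.
Cyclic subgroups by order — order 1: 1; order 2: 1; order 3: 1; order 6: 1; order 9: 1; order 18: 1.
Total: 6.

6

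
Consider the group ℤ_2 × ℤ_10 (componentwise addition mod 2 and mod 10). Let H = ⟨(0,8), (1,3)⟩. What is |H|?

10

|⟨(0,8)⟩| = 5 and |⟨(1,3)⟩| = 10, so |H| is a multiple of lcm(5, 10) = 10 and divides |G| = 20.
Closing under the operation: H = {(0,0), (0,2), (0,4), (0,6), (0,8), (1,1), (1,3), (1,5), (1,7), (1,9)}, so |H| = 10.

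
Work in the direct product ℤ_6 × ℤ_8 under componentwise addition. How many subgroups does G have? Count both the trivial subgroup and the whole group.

|G| = 48, so by Lagrange every subgroup order divides 48. Divisors: 1, 2, 3, 4, 6, 8, 12, 16, 24, 48.
Subgroups by order — order 1: 1; order 2: 3; order 3: 1; order 4: 3; order 6: 3; order 8: 3; order 12: 3; order 16: 1; order 24: 3; order 48: 1.
Total: 1 + 3 + 1 + 3 + 3 + 3 + 3 + 1 + 3 + 1 = 22.

22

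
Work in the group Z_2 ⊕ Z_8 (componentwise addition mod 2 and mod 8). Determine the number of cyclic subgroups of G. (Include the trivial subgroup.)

8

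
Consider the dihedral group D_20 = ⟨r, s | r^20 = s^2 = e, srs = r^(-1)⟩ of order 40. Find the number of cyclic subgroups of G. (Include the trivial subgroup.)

26

A cyclic subgroup of order d is generated by each of its φ(d) elements of order d, so the cyclic subgroups of order d number (#elements of order d)/φ(d).
Cyclic subgroups by order — order 1: 1; order 2: 21; order 4: 1; order 5: 1; order 10: 1; order 20: 1.
Total: 26.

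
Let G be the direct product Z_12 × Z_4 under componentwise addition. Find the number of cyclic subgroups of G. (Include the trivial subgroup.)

A cyclic subgroup of order d is generated by each of its φ(d) elements of order d, so the cyclic subgroups of order d number (#elements of order d)/φ(d).
Cyclic subgroups by order — order 1: 1; order 2: 3; order 3: 1; order 4: 6; order 6: 3; order 12: 6.
Total: 20.

20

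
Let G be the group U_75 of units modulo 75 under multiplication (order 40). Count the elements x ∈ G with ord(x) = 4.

The elements of order 4 are: 7, 32, 43, 68.
That's 4.

4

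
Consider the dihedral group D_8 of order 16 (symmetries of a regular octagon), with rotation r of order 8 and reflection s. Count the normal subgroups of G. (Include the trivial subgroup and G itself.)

7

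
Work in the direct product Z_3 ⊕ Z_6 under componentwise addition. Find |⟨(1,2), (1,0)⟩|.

|⟨(1,2)⟩| = 3 and |⟨(1,0)⟩| = 3, so |H| is a multiple of lcm(3, 3) = 3 and divides |G| = 18.
Closing under the operation: H = {(0,0), (0,2), (0,4), (1,0), (1,2), (1,4), (2,0), (2,2), (2,4)}, so |H| = 9.

9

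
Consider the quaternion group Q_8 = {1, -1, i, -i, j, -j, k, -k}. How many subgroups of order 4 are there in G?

3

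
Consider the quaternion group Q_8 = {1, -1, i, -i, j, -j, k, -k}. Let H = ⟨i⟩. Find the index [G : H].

|⟨i⟩| = 4 and |G| = 8.
By Lagrange, [G : H] = |G|/|H| = 8/4 = 2.

2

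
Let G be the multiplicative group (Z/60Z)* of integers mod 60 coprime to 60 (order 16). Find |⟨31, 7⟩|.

8

|⟨31⟩| = 2 and |⟨7⟩| = 4, so |H| is a multiple of lcm(2, 4) = 4 and divides |G| = 16.
Closing under the operation: H = {1, 7, 13, 19, 31, 37, 43, 49}, so |H| = 8.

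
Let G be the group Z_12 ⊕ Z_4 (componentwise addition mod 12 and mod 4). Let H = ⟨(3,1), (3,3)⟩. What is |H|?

8

|⟨(3,1)⟩| = 4 and |⟨(3,3)⟩| = 4, so |H| is a multiple of lcm(4, 4) = 4 and divides |G| = 48.
Closing under the operation: H = {(0,0), (0,2), (3,1), (3,3), (6,0), (6,2), (9,1), (9,3)}, so |H| = 8.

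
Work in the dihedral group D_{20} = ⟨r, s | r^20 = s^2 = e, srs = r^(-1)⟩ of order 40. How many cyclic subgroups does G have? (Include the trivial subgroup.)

Each element a generates a cyclic subgroup ⟨a⟩; distinct elements may generate the same one (a cyclic group of order d has φ(d) generators).
Cyclic subgroups by order — order 1: 1; order 2: 21; order 4: 1; order 5: 1; order 10: 1; order 20: 1.
Total: 26.

26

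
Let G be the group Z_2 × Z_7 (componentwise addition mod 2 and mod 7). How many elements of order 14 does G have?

An element (a,b) has order lcm(ord(a), ord(b)); count pairs with lcm equal to 14.
Enumerating gives 6 such elements.

6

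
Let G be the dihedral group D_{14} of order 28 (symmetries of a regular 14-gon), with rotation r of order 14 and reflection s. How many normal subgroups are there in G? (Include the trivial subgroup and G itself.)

G has 28 subgroups. Checking conjugation-invariance by order — order 1: 1/1 normal; order 2: 1/15 normal; order 4: 0/7 normal; order 7: 1/1 normal; order 14: 3/3 normal; order 28: 1/1 normal.
Total normal subgroups: 7.

7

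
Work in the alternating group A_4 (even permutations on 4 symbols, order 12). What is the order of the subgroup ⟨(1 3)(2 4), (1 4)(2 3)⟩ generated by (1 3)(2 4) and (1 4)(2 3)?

4

|⟨(1 3)(2 4)⟩| = 2 and |⟨(1 4)(2 3)⟩| = 2, so |H| is a multiple of lcm(2, 2) = 2 and divides |G| = 12.
Closing under the operation: H = {e, (1 2)(3 4), (1 3)(2 4), (1 4)(2 3)}, so |H| = 4.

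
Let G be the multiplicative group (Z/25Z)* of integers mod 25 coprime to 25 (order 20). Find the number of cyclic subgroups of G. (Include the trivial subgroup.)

Group the elements of G by the cyclic subgroup they generate; each cyclic subgroup of order d accounts for φ(d) elements.
Cyclic subgroups by order — order 1: 1; order 2: 1; order 4: 1; order 5: 1; order 10: 1; order 20: 1.
Total: 6.

6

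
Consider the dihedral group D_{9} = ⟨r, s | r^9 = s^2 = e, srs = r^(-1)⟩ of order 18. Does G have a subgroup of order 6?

Yes

6 | 18. A subgroup of order 6 is {e, r^3, r^6, r^2s, r^5s, r^8s}.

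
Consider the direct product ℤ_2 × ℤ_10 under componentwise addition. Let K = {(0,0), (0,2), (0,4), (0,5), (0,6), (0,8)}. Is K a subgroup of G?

|K| = 6 does not divide |G| = 20, so by Lagrange K is not a subgroup.

No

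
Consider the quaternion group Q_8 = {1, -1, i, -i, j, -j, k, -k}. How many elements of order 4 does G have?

The elements of order 4 are: i, -i, j, -j, k, -k.
That's 6.

6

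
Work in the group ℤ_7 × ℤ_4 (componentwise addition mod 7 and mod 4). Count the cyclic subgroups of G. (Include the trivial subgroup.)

6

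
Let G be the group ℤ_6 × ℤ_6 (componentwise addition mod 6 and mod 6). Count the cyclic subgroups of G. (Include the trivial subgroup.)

20

Group the elements of G by the cyclic subgroup they generate; each cyclic subgroup of order d accounts for φ(d) elements.
Cyclic subgroups by order — order 1: 1; order 2: 3; order 3: 4; order 6: 12.
Total: 20.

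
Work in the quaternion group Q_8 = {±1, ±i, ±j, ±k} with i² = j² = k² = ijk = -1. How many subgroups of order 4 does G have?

|G| = 8 and 4 | 8, so subgroups of order 4 are possible by Lagrange.
The subgroups of order 4 are: {1, -1, i, -i}; {1, -1, j, -j}; {1, -1, k, -k}.
So G has 3 subgroups of order 4.

3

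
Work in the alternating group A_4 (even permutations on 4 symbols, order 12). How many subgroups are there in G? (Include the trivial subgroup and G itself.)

|G| = 12, so by Lagrange every subgroup order divides 12. Divisors: 1, 2, 3, 4, 6, 12.
Subgroups by order — order 1: 1; order 2: 3; order 3: 4; order 4: 1; order 6: 0; order 12: 1.
Total: 1 + 3 + 4 + 1 + 0 + 1 = 10.

10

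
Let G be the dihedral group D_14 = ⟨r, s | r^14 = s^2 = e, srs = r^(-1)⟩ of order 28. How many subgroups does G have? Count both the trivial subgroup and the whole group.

|G| = 28, so by Lagrange every subgroup order divides 28. Divisors: 1, 2, 4, 7, 14, 28.
Subgroups by order — order 1: 1; order 2: 15; order 4: 7; order 7: 1; order 14: 3; order 28: 1.
Total: 1 + 15 + 7 + 1 + 3 + 1 = 28.

28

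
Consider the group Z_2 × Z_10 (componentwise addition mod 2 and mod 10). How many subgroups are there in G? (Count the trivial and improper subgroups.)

|G| = 20, so by Lagrange every subgroup order divides 20. Divisors: 1, 2, 4, 5, 10, 20.
Subgroups by order — order 1: 1; order 2: 3; order 4: 1; order 5: 1; order 10: 3; order 20: 1.
Total: 1 + 3 + 1 + 1 + 3 + 1 = 10.

10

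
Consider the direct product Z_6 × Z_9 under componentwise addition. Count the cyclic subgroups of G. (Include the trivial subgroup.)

16

Each element a generates a cyclic subgroup ⟨a⟩; distinct elements may generate the same one (a cyclic group of order d has φ(d) generators).
Cyclic subgroups by order — order 1: 1; order 2: 1; order 3: 4; order 6: 4; order 9: 3; order 18: 3.
Total: 16.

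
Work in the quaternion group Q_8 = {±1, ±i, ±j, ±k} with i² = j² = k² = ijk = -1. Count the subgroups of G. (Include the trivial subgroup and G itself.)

6

|G| = 8, so by Lagrange every subgroup order divides 8. Divisors: 1, 2, 4, 8.
Subgroups by order — order 1: 1; order 2: 1; order 4: 3; order 8: 1.
Total: 1 + 1 + 3 + 1 = 6.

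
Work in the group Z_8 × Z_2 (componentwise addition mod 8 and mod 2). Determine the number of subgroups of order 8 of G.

3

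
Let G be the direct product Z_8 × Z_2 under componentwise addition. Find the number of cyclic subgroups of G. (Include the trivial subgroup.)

8

Each element a generates a cyclic subgroup ⟨a⟩; distinct elements may generate the same one (a cyclic group of order d has φ(d) generators).
Cyclic subgroups by order — order 1: 1; order 2: 3; order 4: 2; order 8: 2.
Total: 8.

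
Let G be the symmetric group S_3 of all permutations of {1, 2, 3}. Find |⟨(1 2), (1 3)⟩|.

6

|⟨(1 2)⟩| = 2 and |⟨(1 3)⟩| = 2, so |H| is a multiple of lcm(2, 2) = 2 and divides |G| = 6.
Closing {(1 2), (1 3)} under the group operation gives all of G, so |H| = 6.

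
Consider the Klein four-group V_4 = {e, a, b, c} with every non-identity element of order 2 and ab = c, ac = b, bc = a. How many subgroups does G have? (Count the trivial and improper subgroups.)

5

|G| = 4, so by Lagrange every subgroup order divides 4. Divisors: 1, 2, 4.
Subgroups by order — order 1: 1; order 2: 3; order 4: 1.
Total: 1 + 3 + 1 = 5.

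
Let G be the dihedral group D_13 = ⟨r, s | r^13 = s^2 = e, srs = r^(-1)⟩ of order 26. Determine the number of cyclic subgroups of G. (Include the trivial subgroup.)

Each element a generates a cyclic subgroup ⟨a⟩; distinct elements may generate the same one (a cyclic group of order d has φ(d) generators).
Cyclic subgroups by order — order 1: 1; order 2: 13; order 13: 1.
Total: 15.

15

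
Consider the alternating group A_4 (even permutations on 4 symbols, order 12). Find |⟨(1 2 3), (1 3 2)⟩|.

3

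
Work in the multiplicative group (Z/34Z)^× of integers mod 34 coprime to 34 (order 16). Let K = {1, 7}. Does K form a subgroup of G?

No

7 ∈ K but its inverse 5 ∉ K, so K is not a subgroup.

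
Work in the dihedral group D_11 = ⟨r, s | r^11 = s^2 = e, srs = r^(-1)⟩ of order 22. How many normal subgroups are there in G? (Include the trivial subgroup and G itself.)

G has 14 subgroups. Checking conjugation-invariance by order — order 1: 1/1 normal; order 2: 0/11 normal; order 11: 1/1 normal; order 22: 1/1 normal.
Total normal subgroups: 3.

3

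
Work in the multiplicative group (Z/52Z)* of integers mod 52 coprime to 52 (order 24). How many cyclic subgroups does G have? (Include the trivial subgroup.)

12

A cyclic subgroup of order d is generated by each of its φ(d) elements of order d, so the cyclic subgroups of order d number (#elements of order d)/φ(d).
Cyclic subgroups by order — order 1: 1; order 2: 3; order 3: 1; order 4: 2; order 6: 3; order 12: 2.
Total: 12.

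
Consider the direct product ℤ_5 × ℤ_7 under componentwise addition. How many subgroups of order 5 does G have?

1

|G| = 35 and 5 | 35, so subgroups of order 5 are possible by Lagrange.
The subgroups of order 5 are: {(0,0), (1,0), (2,0), (3,0), (4,0)}.
So G has 1 subgroup of order 5.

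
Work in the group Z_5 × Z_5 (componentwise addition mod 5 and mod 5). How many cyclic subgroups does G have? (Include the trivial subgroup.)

Group the elements of G by the cyclic subgroup they generate; each cyclic subgroup of order d accounts for φ(d) elements.
Cyclic subgroups by order — order 1: 1; order 5: 6.
Total: 7.

7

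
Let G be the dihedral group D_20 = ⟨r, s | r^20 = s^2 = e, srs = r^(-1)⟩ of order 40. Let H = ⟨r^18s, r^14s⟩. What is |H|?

|⟨r^18s⟩| = 2 and |⟨r^14s⟩| = 2, so |H| is a multiple of lcm(2, 2) = 2 and divides |G| = 40.
Closing under the operation: H = {e, r^4, r^8, r^12, r^16, r^2s, r^6s, r^10s, r^14s, r^18s}, so |H| = 10.

10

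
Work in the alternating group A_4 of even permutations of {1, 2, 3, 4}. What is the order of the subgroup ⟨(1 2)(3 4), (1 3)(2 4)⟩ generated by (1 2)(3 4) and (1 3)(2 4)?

4

|⟨(1 2)(3 4)⟩| = 2 and |⟨(1 3)(2 4)⟩| = 2, so |H| is a multiple of lcm(2, 2) = 2 and divides |G| = 12.
Closing under the operation: H = {e, (1 2)(3 4), (1 3)(2 4), (1 4)(2 3)}, so |H| = 4.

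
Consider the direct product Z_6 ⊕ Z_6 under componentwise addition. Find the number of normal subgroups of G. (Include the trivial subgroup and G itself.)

G is abelian, so every subgroup is normal.
G has 30 subgroups in total, hence 30 normal subgroups.

30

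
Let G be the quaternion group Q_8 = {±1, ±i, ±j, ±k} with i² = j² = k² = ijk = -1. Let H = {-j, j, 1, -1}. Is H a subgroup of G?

Yes

|H| = 4 divides |G| = 8, consistent with Lagrange.
H contains the identity, every element's inverse is in H, and H is closed under ·: it is a subgroup.
In fact H = ⟨j⟩.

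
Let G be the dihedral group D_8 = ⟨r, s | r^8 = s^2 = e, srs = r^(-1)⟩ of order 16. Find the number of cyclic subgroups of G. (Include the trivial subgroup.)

12

Each element a generates a cyclic subgroup ⟨a⟩; distinct elements may generate the same one (a cyclic group of order d has φ(d) generators).
Cyclic subgroups by order — order 1: 1; order 2: 9; order 4: 1; order 8: 1.
Total: 12.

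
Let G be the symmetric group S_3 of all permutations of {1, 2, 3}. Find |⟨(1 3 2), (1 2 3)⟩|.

3

|⟨(1 3 2)⟩| = 3 and |⟨(1 2 3)⟩| = 3, so |H| is a multiple of lcm(3, 3) = 3 and divides |G| = 6.
Closing under the operation: H = {e, (1 2 3), (1 3 2)}, so |H| = 3.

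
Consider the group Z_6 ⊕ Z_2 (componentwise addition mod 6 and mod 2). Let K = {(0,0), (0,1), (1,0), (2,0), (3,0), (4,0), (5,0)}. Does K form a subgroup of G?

|K| = 7 does not divide |G| = 12, so by Lagrange K is not a subgroup.

No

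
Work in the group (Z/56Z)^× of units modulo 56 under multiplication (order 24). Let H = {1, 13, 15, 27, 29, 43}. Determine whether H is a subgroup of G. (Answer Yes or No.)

No

Closure fails: 43 · 13 = 55 ∉ H. So H is not a subgroup.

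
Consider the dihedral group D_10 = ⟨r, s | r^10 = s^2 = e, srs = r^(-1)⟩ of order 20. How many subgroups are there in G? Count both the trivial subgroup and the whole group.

22

|G| = 20, so by Lagrange every subgroup order divides 20. Divisors: 1, 2, 4, 5, 10, 20.
Subgroups by order — order 1: 1; order 2: 11; order 4: 5; order 5: 1; order 10: 3; order 20: 1.
Total: 1 + 11 + 5 + 1 + 3 + 1 = 22.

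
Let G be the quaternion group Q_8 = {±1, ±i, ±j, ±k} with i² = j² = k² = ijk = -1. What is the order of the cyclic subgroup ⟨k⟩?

4

Computing powers of k: the smallest k with (k)^k = e is k = 4.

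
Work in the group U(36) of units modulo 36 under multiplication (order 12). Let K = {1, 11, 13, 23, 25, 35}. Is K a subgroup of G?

|K| = 6 divides |G| = 12, consistent with Lagrange.
K contains the identity, every element's inverse is in K, and K is closed under ·: it is a subgroup.
In fact K = ⟨23⟩.

Yes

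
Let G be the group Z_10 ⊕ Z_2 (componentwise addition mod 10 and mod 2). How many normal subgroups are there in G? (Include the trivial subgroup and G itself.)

10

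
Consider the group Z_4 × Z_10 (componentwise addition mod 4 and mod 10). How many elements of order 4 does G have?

4

An element (a,b) has order lcm(ord(a), ord(b)); count pairs with lcm equal to 4.
Enumerating gives 4 such elements.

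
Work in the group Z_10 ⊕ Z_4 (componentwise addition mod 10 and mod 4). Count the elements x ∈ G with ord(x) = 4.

4

An element (a,b) has order lcm(ord(a), ord(b)); count pairs with lcm equal to 4.
Enumerating gives 4 such elements.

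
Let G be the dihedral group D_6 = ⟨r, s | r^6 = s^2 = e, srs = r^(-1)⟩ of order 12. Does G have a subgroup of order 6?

6 | 12. A subgroup of order 6 is {e, r, r^2, r^3, r^4, r^5}.

Yes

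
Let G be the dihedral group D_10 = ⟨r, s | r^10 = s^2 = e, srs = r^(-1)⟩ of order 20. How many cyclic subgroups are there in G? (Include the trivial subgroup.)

14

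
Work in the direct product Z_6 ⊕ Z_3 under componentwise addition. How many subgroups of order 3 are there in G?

4

|G| = 18 and 3 | 18, so subgroups of order 3 are possible by Lagrange.
The subgroups of order 3 are: {(0,0), (0,1), (0,2)}; {(0,0), (2,0), (4,0)}; {(0,0), (2,1), (4,2)}; {(0,0), (2,2), (4,1)}.
So G has 4 subgroups of order 3.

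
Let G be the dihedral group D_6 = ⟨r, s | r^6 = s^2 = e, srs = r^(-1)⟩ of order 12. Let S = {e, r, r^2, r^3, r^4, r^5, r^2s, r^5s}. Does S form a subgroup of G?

No

|S| = 8 does not divide |G| = 12, so by Lagrange S is not a subgroup.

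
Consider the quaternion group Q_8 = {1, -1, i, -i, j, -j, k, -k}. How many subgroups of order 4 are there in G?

|G| = 8 and 4 | 8, so subgroups of order 4 are possible by Lagrange.
The subgroups of order 4 are: {1, -1, i, -i}; {1, -1, j, -j}; {1, -1, k, -k}.
So G has 3 subgroups of order 4.

3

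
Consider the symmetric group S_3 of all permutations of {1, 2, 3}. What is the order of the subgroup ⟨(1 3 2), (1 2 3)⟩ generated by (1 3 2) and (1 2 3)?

3

|⟨(1 3 2)⟩| = 3 and |⟨(1 2 3)⟩| = 3, so |H| is a multiple of lcm(3, 3) = 3 and divides |G| = 6.
Closing under the operation: H = {e, (1 2 3), (1 3 2)}, so |H| = 3.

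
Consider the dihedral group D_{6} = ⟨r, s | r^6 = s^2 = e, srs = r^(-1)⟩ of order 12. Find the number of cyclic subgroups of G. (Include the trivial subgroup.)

10

A cyclic subgroup of order d is generated by each of its φ(d) elements of order d, so the cyclic subgroups of order d number (#elements of order d)/φ(d).
Cyclic subgroups by order — order 1: 1; order 2: 7; order 3: 1; order 6: 1.
Total: 10.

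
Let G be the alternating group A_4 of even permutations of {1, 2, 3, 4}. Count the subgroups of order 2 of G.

|G| = 12 and 2 | 12, so subgroups of order 2 are possible by Lagrange.
The subgroups of order 2 are: {e, (1 2)(3 4)}; {e, (1 3)(2 4)}; {e, (1 4)(2 3)}.
So G has 3 subgroups of order 2.

3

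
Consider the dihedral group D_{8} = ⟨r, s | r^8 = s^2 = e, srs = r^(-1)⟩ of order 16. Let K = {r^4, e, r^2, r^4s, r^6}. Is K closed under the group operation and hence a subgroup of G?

No

|K| = 5 does not divide |G| = 16, so by Lagrange K is not a subgroup.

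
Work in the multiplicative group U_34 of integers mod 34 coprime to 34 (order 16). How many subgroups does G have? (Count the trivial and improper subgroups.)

|G| = 16, so by Lagrange every subgroup order divides 16. Divisors: 1, 2, 4, 8, 16.
Subgroups by order — order 1: 1; order 2: 1; order 4: 1; order 8: 1; order 16: 1.
Total: 1 + 1 + 1 + 1 + 1 = 5.

5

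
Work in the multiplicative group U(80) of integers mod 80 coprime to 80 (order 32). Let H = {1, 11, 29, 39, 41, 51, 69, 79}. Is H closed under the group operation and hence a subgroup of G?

Yes

|H| = 8 divides |G| = 32, consistent with Lagrange.
H contains the identity, every element's inverse is in H, and H is closed under ·: it is a subgroup.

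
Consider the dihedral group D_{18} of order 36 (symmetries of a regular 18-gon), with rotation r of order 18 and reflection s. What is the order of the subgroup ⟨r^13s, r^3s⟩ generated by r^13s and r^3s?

18

|⟨r^13s⟩| = 2 and |⟨r^3s⟩| = 2, so |H| is a multiple of lcm(2, 2) = 2 and divides |G| = 36.
Closing under the operation: H = {e, r^2, r^4, r^6, r^8, r^10, r^12, r^14, r^16, rs, r^3s, r^5s, r^7s, r^9s, r^11s, r^13s, r^15s, r^17s}, so |H| = 18.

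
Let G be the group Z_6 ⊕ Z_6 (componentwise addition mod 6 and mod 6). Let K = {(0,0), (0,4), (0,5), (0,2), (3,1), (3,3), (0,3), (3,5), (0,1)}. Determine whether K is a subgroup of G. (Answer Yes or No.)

Closure fails: (0,1) + (3,1) = (3,2) ∉ K. So K is not a subgroup.

No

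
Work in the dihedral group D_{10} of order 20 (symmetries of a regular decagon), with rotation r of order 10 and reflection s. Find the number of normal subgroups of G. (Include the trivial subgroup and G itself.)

G has 22 subgroups. Checking conjugation-invariance by order — order 1: 1/1 normal; order 2: 1/11 normal; order 4: 0/5 normal; order 5: 1/1 normal; order 10: 3/3 normal; order 20: 1/1 normal.
Total normal subgroups: 7.

7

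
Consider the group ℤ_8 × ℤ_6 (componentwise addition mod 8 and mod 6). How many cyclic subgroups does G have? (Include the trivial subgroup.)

16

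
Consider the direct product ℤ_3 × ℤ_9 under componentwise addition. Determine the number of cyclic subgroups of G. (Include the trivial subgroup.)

Group the elements of G by the cyclic subgroup they generate; each cyclic subgroup of order d accounts for φ(d) elements.
Cyclic subgroups by order — order 1: 1; order 3: 4; order 9: 3.
Total: 8.

8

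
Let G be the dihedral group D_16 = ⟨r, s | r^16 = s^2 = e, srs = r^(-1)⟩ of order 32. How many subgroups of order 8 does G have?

|G| = 32 and 8 | 32, so subgroups of order 8 are possible by Lagrange.
The subgroups of order 8 are: {e, r^2, r^4, r^6, r^8, r^10, r^12, r^14}; {e, r^4, r^8, r^12, r^2s, r^6s, r^10s, r^14s}; {e, r^4, r^8, r^12, r^3s, r^7s, r^11s, r^15s}; {e, r^4, r^8, r^12, s, r^4s, r^8s, r^12s}; … (5 in all).
So G has 5 subgroups of order 8.

5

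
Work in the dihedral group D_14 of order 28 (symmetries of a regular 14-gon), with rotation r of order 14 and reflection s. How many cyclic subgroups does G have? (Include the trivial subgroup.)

18

Each element a generates a cyclic subgroup ⟨a⟩; distinct elements may generate the same one (a cyclic group of order d has φ(d) generators).
Cyclic subgroups by order — order 1: 1; order 2: 15; order 7: 1; order 14: 1.
Total: 18.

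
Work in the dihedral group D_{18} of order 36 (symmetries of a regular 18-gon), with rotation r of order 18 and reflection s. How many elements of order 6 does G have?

The elements of order 6 are: r^3, r^15.
That's 2.

2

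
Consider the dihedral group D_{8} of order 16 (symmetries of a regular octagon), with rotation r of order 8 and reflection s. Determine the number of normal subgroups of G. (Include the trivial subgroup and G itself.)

7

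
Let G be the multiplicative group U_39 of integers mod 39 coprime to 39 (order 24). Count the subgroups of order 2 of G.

3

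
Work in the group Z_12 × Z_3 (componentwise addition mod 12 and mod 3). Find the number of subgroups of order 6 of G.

4

|G| = 36 and 6 | 36, so subgroups of order 6 are possible by Lagrange.
The subgroups of order 6 are: {(0,0), (0,1), (0,2), (6,0), (6,1), (6,2)}; {(0,0), (2,0), (4,0), (6,0), (8,0), (10,0)}; {(0,0), (2,2), (4,1), (6,0), (8,2), (10,1)}; {(0,0), (2,1), (4,2), (6,0), (8,1), (10,2)}.
So G has 4 subgroups of order 6.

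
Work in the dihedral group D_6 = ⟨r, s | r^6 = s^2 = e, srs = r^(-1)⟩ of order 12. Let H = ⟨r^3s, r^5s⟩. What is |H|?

6

|⟨r^3s⟩| = 2 and |⟨r^5s⟩| = 2, so |H| is a multiple of lcm(2, 2) = 2 and divides |G| = 12.
Closing under the operation: H = {e, r^2, r^4, rs, r^3s, r^5s}, so |H| = 6.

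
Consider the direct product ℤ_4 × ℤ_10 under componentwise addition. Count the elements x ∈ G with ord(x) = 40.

An element (a,b) has order lcm(ord(a), ord(b)); count pairs with lcm equal to 40.
Enumerating gives 0 such elements.

0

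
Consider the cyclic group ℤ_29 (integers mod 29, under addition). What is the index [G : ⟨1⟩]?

1

|⟨1⟩| = 29 and |G| = 29.
By Lagrange, [G : H] = |G|/|H| = 29/29 = 1.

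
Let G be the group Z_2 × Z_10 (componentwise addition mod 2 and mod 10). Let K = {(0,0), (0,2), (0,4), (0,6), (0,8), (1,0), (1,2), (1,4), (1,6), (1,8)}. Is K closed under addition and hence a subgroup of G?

|K| = 10 divides |G| = 20, consistent with Lagrange.
K contains the identity, every element's inverse is in K, and K is closed under +: it is a subgroup.
In fact K = ⟨(1,2)⟩.

Yes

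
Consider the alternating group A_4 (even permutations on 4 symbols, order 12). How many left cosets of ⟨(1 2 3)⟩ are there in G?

|⟨(1 2 3)⟩| = 3 and |G| = 12.
By Lagrange, [G : H] = |G|/|H| = 12/3 = 4.

4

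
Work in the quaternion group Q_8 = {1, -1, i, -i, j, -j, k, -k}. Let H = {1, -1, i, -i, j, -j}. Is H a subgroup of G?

No

|H| = 6 does not divide |G| = 8, so by Lagrange H is not a subgroup.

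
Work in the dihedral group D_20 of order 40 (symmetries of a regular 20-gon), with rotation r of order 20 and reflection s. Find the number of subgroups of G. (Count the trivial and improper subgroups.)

48

|G| = 40, so by Lagrange every subgroup order divides 40. Divisors: 1, 2, 4, 5, 8, 10, 20, 40.
Subgroups by order — order 1: 1; order 2: 21; order 4: 11; order 5: 1; order 8: 5; order 10: 5; order 20: 3; order 40: 1.
Total: 1 + 21 + 11 + 1 + 5 + 5 + 3 + 1 = 48.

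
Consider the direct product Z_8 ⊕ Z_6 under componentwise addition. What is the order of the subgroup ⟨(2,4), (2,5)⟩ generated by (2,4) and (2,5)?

|⟨(2,4)⟩| = 12 and |⟨(2,5)⟩| = 12, so |H| is a multiple of lcm(12, 12) = 12 and divides |G| = 48.
Closing under the operation: H = {(0,0), (0,1), (0,2), (0,3), (0,4), (0,5), (2,0), (2,1), (2,2), (2,3), (2,4), (2,5), (4,0), (4,1), (4,2), (4,3), (4,4), (4,5), (6,0), (6,1), (6,2), (6,3), (6,4), (6,5)}, so |H| = 24.

24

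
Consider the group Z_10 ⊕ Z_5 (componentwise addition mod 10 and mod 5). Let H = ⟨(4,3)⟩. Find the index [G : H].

10

|⟨(4,3)⟩| = 5 and |G| = 50.
By Lagrange, [G : H] = |G|/|H| = 50/5 = 10.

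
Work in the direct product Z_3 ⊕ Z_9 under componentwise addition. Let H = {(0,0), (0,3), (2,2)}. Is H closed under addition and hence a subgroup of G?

(0,3) ∈ H but its inverse (0,6) ∉ H, so H is not a subgroup.

No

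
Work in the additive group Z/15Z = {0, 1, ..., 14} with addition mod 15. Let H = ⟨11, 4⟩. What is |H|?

|⟨11⟩| = 15 and |⟨4⟩| = 15, so |H| is a multiple of lcm(15, 15) = 15 and divides |G| = 15.
Closing {11, 4} under the group operation gives all of G, so |H| = 15.

15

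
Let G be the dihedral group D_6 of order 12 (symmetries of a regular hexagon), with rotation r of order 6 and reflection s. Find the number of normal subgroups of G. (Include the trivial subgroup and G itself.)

G has 16 subgroups. Checking conjugation-invariance by order — order 1: 1/1 normal; order 2: 1/7 normal; order 3: 1/1 normal; order 4: 0/3 normal; order 6: 3/3 normal; order 12: 1/1 normal.
Total normal subgroups: 7.

7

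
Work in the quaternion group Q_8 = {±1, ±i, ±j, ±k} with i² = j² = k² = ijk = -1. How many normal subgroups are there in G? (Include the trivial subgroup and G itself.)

6

G has 6 subgroups. Checking conjugation-invariance by order — order 1: 1/1 normal; order 2: 1/1 normal; order 4: 3/3 normal; order 8: 1/1 normal.
Total normal subgroups: 6.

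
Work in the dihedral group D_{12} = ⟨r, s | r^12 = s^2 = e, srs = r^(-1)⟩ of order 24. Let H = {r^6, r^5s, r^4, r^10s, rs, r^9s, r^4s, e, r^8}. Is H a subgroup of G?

|H| = 9 does not divide |G| = 24, so by Lagrange H is not a subgroup.

No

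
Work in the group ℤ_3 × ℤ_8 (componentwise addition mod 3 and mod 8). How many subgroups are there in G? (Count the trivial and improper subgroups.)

|G| = 24, so by Lagrange every subgroup order divides 24. Divisors: 1, 2, 3, 4, 6, 8, 12, 24.
Subgroups by order — order 1: 1; order 2: 1; order 3: 1; order 4: 1; order 6: 1; order 8: 1; order 12: 1; order 24: 1.
Total: 1 + 1 + 1 + 1 + 1 + 1 + 1 + 1 = 8.

8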